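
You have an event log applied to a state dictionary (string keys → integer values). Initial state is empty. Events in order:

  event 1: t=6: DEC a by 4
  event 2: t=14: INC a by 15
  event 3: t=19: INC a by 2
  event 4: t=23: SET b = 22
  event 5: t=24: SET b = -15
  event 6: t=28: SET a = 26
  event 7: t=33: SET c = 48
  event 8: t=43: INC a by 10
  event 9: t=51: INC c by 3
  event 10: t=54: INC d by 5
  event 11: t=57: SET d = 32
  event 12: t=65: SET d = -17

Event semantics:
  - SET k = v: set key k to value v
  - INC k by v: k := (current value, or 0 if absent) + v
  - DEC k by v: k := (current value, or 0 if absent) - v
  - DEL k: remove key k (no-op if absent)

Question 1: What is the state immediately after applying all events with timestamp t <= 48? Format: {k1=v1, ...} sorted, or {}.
Apply events with t <= 48 (8 events):
  after event 1 (t=6: DEC a by 4): {a=-4}
  after event 2 (t=14: INC a by 15): {a=11}
  after event 3 (t=19: INC a by 2): {a=13}
  after event 4 (t=23: SET b = 22): {a=13, b=22}
  after event 5 (t=24: SET b = -15): {a=13, b=-15}
  after event 6 (t=28: SET a = 26): {a=26, b=-15}
  after event 7 (t=33: SET c = 48): {a=26, b=-15, c=48}
  after event 8 (t=43: INC a by 10): {a=36, b=-15, c=48}

Answer: {a=36, b=-15, c=48}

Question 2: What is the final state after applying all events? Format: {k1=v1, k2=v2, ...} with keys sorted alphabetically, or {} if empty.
  after event 1 (t=6: DEC a by 4): {a=-4}
  after event 2 (t=14: INC a by 15): {a=11}
  after event 3 (t=19: INC a by 2): {a=13}
  after event 4 (t=23: SET b = 22): {a=13, b=22}
  after event 5 (t=24: SET b = -15): {a=13, b=-15}
  after event 6 (t=28: SET a = 26): {a=26, b=-15}
  after event 7 (t=33: SET c = 48): {a=26, b=-15, c=48}
  after event 8 (t=43: INC a by 10): {a=36, b=-15, c=48}
  after event 9 (t=51: INC c by 3): {a=36, b=-15, c=51}
  after event 10 (t=54: INC d by 5): {a=36, b=-15, c=51, d=5}
  after event 11 (t=57: SET d = 32): {a=36, b=-15, c=51, d=32}
  after event 12 (t=65: SET d = -17): {a=36, b=-15, c=51, d=-17}

Answer: {a=36, b=-15, c=51, d=-17}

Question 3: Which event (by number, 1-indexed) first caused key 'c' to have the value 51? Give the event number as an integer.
Answer: 9

Derivation:
Looking for first event where c becomes 51:
  event 7: c = 48
  event 8: c = 48
  event 9: c 48 -> 51  <-- first match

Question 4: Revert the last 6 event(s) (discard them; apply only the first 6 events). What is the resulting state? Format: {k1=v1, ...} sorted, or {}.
Answer: {a=26, b=-15}

Derivation:
Keep first 6 events (discard last 6):
  after event 1 (t=6: DEC a by 4): {a=-4}
  after event 2 (t=14: INC a by 15): {a=11}
  after event 3 (t=19: INC a by 2): {a=13}
  after event 4 (t=23: SET b = 22): {a=13, b=22}
  after event 5 (t=24: SET b = -15): {a=13, b=-15}
  after event 6 (t=28: SET a = 26): {a=26, b=-15}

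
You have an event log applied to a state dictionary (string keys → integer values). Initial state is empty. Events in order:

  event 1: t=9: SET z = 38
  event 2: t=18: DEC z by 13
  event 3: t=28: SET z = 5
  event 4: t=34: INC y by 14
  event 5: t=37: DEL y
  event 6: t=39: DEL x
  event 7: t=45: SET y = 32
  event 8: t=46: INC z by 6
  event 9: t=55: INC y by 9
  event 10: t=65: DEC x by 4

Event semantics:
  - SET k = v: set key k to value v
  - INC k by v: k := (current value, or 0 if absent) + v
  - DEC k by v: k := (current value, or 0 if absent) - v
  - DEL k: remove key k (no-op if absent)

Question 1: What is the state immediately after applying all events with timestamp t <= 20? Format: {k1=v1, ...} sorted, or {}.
Apply events with t <= 20 (2 events):
  after event 1 (t=9: SET z = 38): {z=38}
  after event 2 (t=18: DEC z by 13): {z=25}

Answer: {z=25}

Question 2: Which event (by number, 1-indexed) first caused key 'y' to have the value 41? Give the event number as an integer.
Looking for first event where y becomes 41:
  event 4: y = 14
  event 5: y = (absent)
  event 7: y = 32
  event 8: y = 32
  event 9: y 32 -> 41  <-- first match

Answer: 9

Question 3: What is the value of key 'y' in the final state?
Track key 'y' through all 10 events:
  event 1 (t=9: SET z = 38): y unchanged
  event 2 (t=18: DEC z by 13): y unchanged
  event 3 (t=28: SET z = 5): y unchanged
  event 4 (t=34: INC y by 14): y (absent) -> 14
  event 5 (t=37: DEL y): y 14 -> (absent)
  event 6 (t=39: DEL x): y unchanged
  event 7 (t=45: SET y = 32): y (absent) -> 32
  event 8 (t=46: INC z by 6): y unchanged
  event 9 (t=55: INC y by 9): y 32 -> 41
  event 10 (t=65: DEC x by 4): y unchanged
Final: y = 41

Answer: 41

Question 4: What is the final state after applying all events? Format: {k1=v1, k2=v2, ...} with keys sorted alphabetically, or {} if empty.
  after event 1 (t=9: SET z = 38): {z=38}
  after event 2 (t=18: DEC z by 13): {z=25}
  after event 3 (t=28: SET z = 5): {z=5}
  after event 4 (t=34: INC y by 14): {y=14, z=5}
  after event 5 (t=37: DEL y): {z=5}
  after event 6 (t=39: DEL x): {z=5}
  after event 7 (t=45: SET y = 32): {y=32, z=5}
  after event 8 (t=46: INC z by 6): {y=32, z=11}
  after event 9 (t=55: INC y by 9): {y=41, z=11}
  after event 10 (t=65: DEC x by 4): {x=-4, y=41, z=11}

Answer: {x=-4, y=41, z=11}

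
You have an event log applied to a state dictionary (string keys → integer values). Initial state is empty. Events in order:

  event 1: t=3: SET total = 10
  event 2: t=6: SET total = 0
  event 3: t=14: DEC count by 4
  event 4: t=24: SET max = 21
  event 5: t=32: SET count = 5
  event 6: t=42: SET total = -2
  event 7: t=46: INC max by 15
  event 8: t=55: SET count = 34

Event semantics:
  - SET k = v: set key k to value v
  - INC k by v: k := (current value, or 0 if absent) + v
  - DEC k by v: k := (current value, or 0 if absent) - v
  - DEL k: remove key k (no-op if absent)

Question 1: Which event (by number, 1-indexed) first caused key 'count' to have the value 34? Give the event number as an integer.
Answer: 8

Derivation:
Looking for first event where count becomes 34:
  event 3: count = -4
  event 4: count = -4
  event 5: count = 5
  event 6: count = 5
  event 7: count = 5
  event 8: count 5 -> 34  <-- first match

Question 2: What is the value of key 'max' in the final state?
Track key 'max' through all 8 events:
  event 1 (t=3: SET total = 10): max unchanged
  event 2 (t=6: SET total = 0): max unchanged
  event 3 (t=14: DEC count by 4): max unchanged
  event 4 (t=24: SET max = 21): max (absent) -> 21
  event 5 (t=32: SET count = 5): max unchanged
  event 6 (t=42: SET total = -2): max unchanged
  event 7 (t=46: INC max by 15): max 21 -> 36
  event 8 (t=55: SET count = 34): max unchanged
Final: max = 36

Answer: 36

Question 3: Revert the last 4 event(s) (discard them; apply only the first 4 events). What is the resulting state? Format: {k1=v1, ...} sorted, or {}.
Keep first 4 events (discard last 4):
  after event 1 (t=3: SET total = 10): {total=10}
  after event 2 (t=6: SET total = 0): {total=0}
  after event 3 (t=14: DEC count by 4): {count=-4, total=0}
  after event 4 (t=24: SET max = 21): {count=-4, max=21, total=0}

Answer: {count=-4, max=21, total=0}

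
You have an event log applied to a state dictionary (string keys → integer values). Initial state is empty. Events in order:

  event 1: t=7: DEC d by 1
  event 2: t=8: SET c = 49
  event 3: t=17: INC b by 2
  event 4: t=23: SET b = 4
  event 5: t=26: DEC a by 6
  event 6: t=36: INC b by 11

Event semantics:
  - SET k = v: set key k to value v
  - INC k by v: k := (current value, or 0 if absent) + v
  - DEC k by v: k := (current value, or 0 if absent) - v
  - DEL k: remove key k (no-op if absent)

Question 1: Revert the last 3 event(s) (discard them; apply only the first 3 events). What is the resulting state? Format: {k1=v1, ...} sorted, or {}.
Answer: {b=2, c=49, d=-1}

Derivation:
Keep first 3 events (discard last 3):
  after event 1 (t=7: DEC d by 1): {d=-1}
  after event 2 (t=8: SET c = 49): {c=49, d=-1}
  after event 3 (t=17: INC b by 2): {b=2, c=49, d=-1}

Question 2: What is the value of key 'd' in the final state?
Track key 'd' through all 6 events:
  event 1 (t=7: DEC d by 1): d (absent) -> -1
  event 2 (t=8: SET c = 49): d unchanged
  event 3 (t=17: INC b by 2): d unchanged
  event 4 (t=23: SET b = 4): d unchanged
  event 5 (t=26: DEC a by 6): d unchanged
  event 6 (t=36: INC b by 11): d unchanged
Final: d = -1

Answer: -1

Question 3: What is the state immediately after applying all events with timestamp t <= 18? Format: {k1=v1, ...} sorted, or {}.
Apply events with t <= 18 (3 events):
  after event 1 (t=7: DEC d by 1): {d=-1}
  after event 2 (t=8: SET c = 49): {c=49, d=-1}
  after event 3 (t=17: INC b by 2): {b=2, c=49, d=-1}

Answer: {b=2, c=49, d=-1}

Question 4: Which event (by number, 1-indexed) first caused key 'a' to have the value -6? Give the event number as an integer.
Answer: 5

Derivation:
Looking for first event where a becomes -6:
  event 5: a (absent) -> -6  <-- first match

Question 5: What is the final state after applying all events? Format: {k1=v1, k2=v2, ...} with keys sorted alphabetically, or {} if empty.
Answer: {a=-6, b=15, c=49, d=-1}

Derivation:
  after event 1 (t=7: DEC d by 1): {d=-1}
  after event 2 (t=8: SET c = 49): {c=49, d=-1}
  after event 3 (t=17: INC b by 2): {b=2, c=49, d=-1}
  after event 4 (t=23: SET b = 4): {b=4, c=49, d=-1}
  after event 5 (t=26: DEC a by 6): {a=-6, b=4, c=49, d=-1}
  after event 6 (t=36: INC b by 11): {a=-6, b=15, c=49, d=-1}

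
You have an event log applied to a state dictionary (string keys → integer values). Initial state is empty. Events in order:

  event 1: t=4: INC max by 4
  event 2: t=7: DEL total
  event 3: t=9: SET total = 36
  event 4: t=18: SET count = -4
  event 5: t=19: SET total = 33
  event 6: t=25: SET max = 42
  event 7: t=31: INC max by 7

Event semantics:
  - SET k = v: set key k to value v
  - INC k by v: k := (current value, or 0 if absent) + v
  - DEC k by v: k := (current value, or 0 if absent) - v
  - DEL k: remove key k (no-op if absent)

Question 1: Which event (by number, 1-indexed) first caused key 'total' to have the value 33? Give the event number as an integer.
Answer: 5

Derivation:
Looking for first event where total becomes 33:
  event 3: total = 36
  event 4: total = 36
  event 5: total 36 -> 33  <-- first match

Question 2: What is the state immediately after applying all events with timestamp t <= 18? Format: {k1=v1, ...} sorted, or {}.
Answer: {count=-4, max=4, total=36}

Derivation:
Apply events with t <= 18 (4 events):
  after event 1 (t=4: INC max by 4): {max=4}
  after event 2 (t=7: DEL total): {max=4}
  after event 3 (t=9: SET total = 36): {max=4, total=36}
  after event 4 (t=18: SET count = -4): {count=-4, max=4, total=36}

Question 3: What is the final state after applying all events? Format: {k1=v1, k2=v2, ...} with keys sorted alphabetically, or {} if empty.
Answer: {count=-4, max=49, total=33}

Derivation:
  after event 1 (t=4: INC max by 4): {max=4}
  after event 2 (t=7: DEL total): {max=4}
  after event 3 (t=9: SET total = 36): {max=4, total=36}
  after event 4 (t=18: SET count = -4): {count=-4, max=4, total=36}
  after event 5 (t=19: SET total = 33): {count=-4, max=4, total=33}
  after event 6 (t=25: SET max = 42): {count=-4, max=42, total=33}
  after event 7 (t=31: INC max by 7): {count=-4, max=49, total=33}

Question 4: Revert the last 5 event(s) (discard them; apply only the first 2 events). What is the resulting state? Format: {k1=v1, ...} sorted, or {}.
Keep first 2 events (discard last 5):
  after event 1 (t=4: INC max by 4): {max=4}
  after event 2 (t=7: DEL total): {max=4}

Answer: {max=4}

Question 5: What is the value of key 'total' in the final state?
Track key 'total' through all 7 events:
  event 1 (t=4: INC max by 4): total unchanged
  event 2 (t=7: DEL total): total (absent) -> (absent)
  event 3 (t=9: SET total = 36): total (absent) -> 36
  event 4 (t=18: SET count = -4): total unchanged
  event 5 (t=19: SET total = 33): total 36 -> 33
  event 6 (t=25: SET max = 42): total unchanged
  event 7 (t=31: INC max by 7): total unchanged
Final: total = 33

Answer: 33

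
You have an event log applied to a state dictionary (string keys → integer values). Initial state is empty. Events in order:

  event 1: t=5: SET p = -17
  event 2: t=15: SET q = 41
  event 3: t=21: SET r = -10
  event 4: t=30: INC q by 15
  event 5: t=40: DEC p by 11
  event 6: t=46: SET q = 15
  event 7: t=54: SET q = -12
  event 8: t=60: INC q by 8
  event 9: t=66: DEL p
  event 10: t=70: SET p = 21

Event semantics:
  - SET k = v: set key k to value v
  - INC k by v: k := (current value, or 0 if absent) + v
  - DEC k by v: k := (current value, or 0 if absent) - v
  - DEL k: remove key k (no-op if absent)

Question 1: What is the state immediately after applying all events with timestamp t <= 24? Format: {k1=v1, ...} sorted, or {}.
Apply events with t <= 24 (3 events):
  after event 1 (t=5: SET p = -17): {p=-17}
  after event 2 (t=15: SET q = 41): {p=-17, q=41}
  after event 3 (t=21: SET r = -10): {p=-17, q=41, r=-10}

Answer: {p=-17, q=41, r=-10}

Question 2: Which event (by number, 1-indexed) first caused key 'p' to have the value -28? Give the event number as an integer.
Answer: 5

Derivation:
Looking for first event where p becomes -28:
  event 1: p = -17
  event 2: p = -17
  event 3: p = -17
  event 4: p = -17
  event 5: p -17 -> -28  <-- first match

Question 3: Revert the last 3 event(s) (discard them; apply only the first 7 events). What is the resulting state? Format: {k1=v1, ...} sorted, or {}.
Answer: {p=-28, q=-12, r=-10}

Derivation:
Keep first 7 events (discard last 3):
  after event 1 (t=5: SET p = -17): {p=-17}
  after event 2 (t=15: SET q = 41): {p=-17, q=41}
  after event 3 (t=21: SET r = -10): {p=-17, q=41, r=-10}
  after event 4 (t=30: INC q by 15): {p=-17, q=56, r=-10}
  after event 5 (t=40: DEC p by 11): {p=-28, q=56, r=-10}
  after event 6 (t=46: SET q = 15): {p=-28, q=15, r=-10}
  after event 7 (t=54: SET q = -12): {p=-28, q=-12, r=-10}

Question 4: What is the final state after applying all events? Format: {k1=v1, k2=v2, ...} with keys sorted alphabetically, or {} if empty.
  after event 1 (t=5: SET p = -17): {p=-17}
  after event 2 (t=15: SET q = 41): {p=-17, q=41}
  after event 3 (t=21: SET r = -10): {p=-17, q=41, r=-10}
  after event 4 (t=30: INC q by 15): {p=-17, q=56, r=-10}
  after event 5 (t=40: DEC p by 11): {p=-28, q=56, r=-10}
  after event 6 (t=46: SET q = 15): {p=-28, q=15, r=-10}
  after event 7 (t=54: SET q = -12): {p=-28, q=-12, r=-10}
  after event 8 (t=60: INC q by 8): {p=-28, q=-4, r=-10}
  after event 9 (t=66: DEL p): {q=-4, r=-10}
  after event 10 (t=70: SET p = 21): {p=21, q=-4, r=-10}

Answer: {p=21, q=-4, r=-10}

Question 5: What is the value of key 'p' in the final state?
Track key 'p' through all 10 events:
  event 1 (t=5: SET p = -17): p (absent) -> -17
  event 2 (t=15: SET q = 41): p unchanged
  event 3 (t=21: SET r = -10): p unchanged
  event 4 (t=30: INC q by 15): p unchanged
  event 5 (t=40: DEC p by 11): p -17 -> -28
  event 6 (t=46: SET q = 15): p unchanged
  event 7 (t=54: SET q = -12): p unchanged
  event 8 (t=60: INC q by 8): p unchanged
  event 9 (t=66: DEL p): p -28 -> (absent)
  event 10 (t=70: SET p = 21): p (absent) -> 21
Final: p = 21

Answer: 21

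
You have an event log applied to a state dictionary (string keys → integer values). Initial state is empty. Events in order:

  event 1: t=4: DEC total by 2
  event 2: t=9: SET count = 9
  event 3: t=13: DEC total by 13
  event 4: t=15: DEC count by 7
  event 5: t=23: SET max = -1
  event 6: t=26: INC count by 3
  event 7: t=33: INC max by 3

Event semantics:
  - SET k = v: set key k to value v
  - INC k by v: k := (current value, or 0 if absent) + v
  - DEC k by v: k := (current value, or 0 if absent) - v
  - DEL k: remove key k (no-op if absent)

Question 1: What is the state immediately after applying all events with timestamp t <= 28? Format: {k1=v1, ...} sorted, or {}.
Answer: {count=5, max=-1, total=-15}

Derivation:
Apply events with t <= 28 (6 events):
  after event 1 (t=4: DEC total by 2): {total=-2}
  after event 2 (t=9: SET count = 9): {count=9, total=-2}
  after event 3 (t=13: DEC total by 13): {count=9, total=-15}
  after event 4 (t=15: DEC count by 7): {count=2, total=-15}
  after event 5 (t=23: SET max = -1): {count=2, max=-1, total=-15}
  after event 6 (t=26: INC count by 3): {count=5, max=-1, total=-15}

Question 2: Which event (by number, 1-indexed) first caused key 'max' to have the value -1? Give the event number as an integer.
Looking for first event where max becomes -1:
  event 5: max (absent) -> -1  <-- first match

Answer: 5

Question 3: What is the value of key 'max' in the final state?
Track key 'max' through all 7 events:
  event 1 (t=4: DEC total by 2): max unchanged
  event 2 (t=9: SET count = 9): max unchanged
  event 3 (t=13: DEC total by 13): max unchanged
  event 4 (t=15: DEC count by 7): max unchanged
  event 5 (t=23: SET max = -1): max (absent) -> -1
  event 6 (t=26: INC count by 3): max unchanged
  event 7 (t=33: INC max by 3): max -1 -> 2
Final: max = 2

Answer: 2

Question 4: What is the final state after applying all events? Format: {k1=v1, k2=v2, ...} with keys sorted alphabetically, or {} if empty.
Answer: {count=5, max=2, total=-15}

Derivation:
  after event 1 (t=4: DEC total by 2): {total=-2}
  after event 2 (t=9: SET count = 9): {count=9, total=-2}
  after event 3 (t=13: DEC total by 13): {count=9, total=-15}
  after event 4 (t=15: DEC count by 7): {count=2, total=-15}
  after event 5 (t=23: SET max = -1): {count=2, max=-1, total=-15}
  after event 6 (t=26: INC count by 3): {count=5, max=-1, total=-15}
  after event 7 (t=33: INC max by 3): {count=5, max=2, total=-15}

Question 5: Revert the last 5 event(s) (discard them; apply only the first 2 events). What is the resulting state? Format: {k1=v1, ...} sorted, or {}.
Answer: {count=9, total=-2}

Derivation:
Keep first 2 events (discard last 5):
  after event 1 (t=4: DEC total by 2): {total=-2}
  after event 2 (t=9: SET count = 9): {count=9, total=-2}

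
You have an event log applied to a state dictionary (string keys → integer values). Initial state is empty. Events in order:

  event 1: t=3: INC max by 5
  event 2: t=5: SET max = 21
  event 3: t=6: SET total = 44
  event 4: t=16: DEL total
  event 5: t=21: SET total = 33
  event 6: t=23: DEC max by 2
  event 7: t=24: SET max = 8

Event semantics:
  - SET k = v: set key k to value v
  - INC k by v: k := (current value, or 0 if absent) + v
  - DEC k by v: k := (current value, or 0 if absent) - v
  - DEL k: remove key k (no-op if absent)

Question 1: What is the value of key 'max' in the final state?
Track key 'max' through all 7 events:
  event 1 (t=3: INC max by 5): max (absent) -> 5
  event 2 (t=5: SET max = 21): max 5 -> 21
  event 3 (t=6: SET total = 44): max unchanged
  event 4 (t=16: DEL total): max unchanged
  event 5 (t=21: SET total = 33): max unchanged
  event 6 (t=23: DEC max by 2): max 21 -> 19
  event 7 (t=24: SET max = 8): max 19 -> 8
Final: max = 8

Answer: 8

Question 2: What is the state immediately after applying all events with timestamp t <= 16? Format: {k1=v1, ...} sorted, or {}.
Answer: {max=21}

Derivation:
Apply events with t <= 16 (4 events):
  after event 1 (t=3: INC max by 5): {max=5}
  after event 2 (t=5: SET max = 21): {max=21}
  after event 3 (t=6: SET total = 44): {max=21, total=44}
  after event 4 (t=16: DEL total): {max=21}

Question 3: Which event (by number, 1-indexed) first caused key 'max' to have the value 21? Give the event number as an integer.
Looking for first event where max becomes 21:
  event 1: max = 5
  event 2: max 5 -> 21  <-- first match

Answer: 2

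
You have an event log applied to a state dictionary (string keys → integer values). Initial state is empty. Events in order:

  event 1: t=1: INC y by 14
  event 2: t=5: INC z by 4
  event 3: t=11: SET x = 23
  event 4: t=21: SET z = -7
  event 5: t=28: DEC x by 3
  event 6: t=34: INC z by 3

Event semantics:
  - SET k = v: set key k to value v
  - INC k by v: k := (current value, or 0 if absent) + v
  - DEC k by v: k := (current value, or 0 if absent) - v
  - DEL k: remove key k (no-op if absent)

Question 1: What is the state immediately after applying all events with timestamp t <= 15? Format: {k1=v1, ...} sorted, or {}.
Answer: {x=23, y=14, z=4}

Derivation:
Apply events with t <= 15 (3 events):
  after event 1 (t=1: INC y by 14): {y=14}
  after event 2 (t=5: INC z by 4): {y=14, z=4}
  after event 3 (t=11: SET x = 23): {x=23, y=14, z=4}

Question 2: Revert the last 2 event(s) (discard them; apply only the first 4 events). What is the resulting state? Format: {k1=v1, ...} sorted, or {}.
Keep first 4 events (discard last 2):
  after event 1 (t=1: INC y by 14): {y=14}
  after event 2 (t=5: INC z by 4): {y=14, z=4}
  after event 3 (t=11: SET x = 23): {x=23, y=14, z=4}
  after event 4 (t=21: SET z = -7): {x=23, y=14, z=-7}

Answer: {x=23, y=14, z=-7}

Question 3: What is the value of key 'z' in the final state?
Track key 'z' through all 6 events:
  event 1 (t=1: INC y by 14): z unchanged
  event 2 (t=5: INC z by 4): z (absent) -> 4
  event 3 (t=11: SET x = 23): z unchanged
  event 4 (t=21: SET z = -7): z 4 -> -7
  event 5 (t=28: DEC x by 3): z unchanged
  event 6 (t=34: INC z by 3): z -7 -> -4
Final: z = -4

Answer: -4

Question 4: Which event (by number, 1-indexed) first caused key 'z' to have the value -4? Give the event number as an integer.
Answer: 6

Derivation:
Looking for first event where z becomes -4:
  event 2: z = 4
  event 3: z = 4
  event 4: z = -7
  event 5: z = -7
  event 6: z -7 -> -4  <-- first match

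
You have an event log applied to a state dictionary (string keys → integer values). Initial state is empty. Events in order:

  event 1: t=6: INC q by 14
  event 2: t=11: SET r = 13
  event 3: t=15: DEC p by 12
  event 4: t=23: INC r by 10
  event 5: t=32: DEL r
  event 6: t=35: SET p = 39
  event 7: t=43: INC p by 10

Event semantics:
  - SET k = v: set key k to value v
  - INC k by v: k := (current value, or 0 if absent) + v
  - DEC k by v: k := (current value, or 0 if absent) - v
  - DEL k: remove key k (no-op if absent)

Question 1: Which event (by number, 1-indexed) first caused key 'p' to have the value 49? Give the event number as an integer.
Answer: 7

Derivation:
Looking for first event where p becomes 49:
  event 3: p = -12
  event 4: p = -12
  event 5: p = -12
  event 6: p = 39
  event 7: p 39 -> 49  <-- first match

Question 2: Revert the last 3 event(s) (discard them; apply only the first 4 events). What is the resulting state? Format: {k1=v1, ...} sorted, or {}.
Answer: {p=-12, q=14, r=23}

Derivation:
Keep first 4 events (discard last 3):
  after event 1 (t=6: INC q by 14): {q=14}
  after event 2 (t=11: SET r = 13): {q=14, r=13}
  after event 3 (t=15: DEC p by 12): {p=-12, q=14, r=13}
  after event 4 (t=23: INC r by 10): {p=-12, q=14, r=23}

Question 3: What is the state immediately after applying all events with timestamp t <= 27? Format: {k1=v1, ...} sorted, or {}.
Answer: {p=-12, q=14, r=23}

Derivation:
Apply events with t <= 27 (4 events):
  after event 1 (t=6: INC q by 14): {q=14}
  after event 2 (t=11: SET r = 13): {q=14, r=13}
  after event 3 (t=15: DEC p by 12): {p=-12, q=14, r=13}
  after event 4 (t=23: INC r by 10): {p=-12, q=14, r=23}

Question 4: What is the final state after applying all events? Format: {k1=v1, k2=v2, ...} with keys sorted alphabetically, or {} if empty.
Answer: {p=49, q=14}

Derivation:
  after event 1 (t=6: INC q by 14): {q=14}
  after event 2 (t=11: SET r = 13): {q=14, r=13}
  after event 3 (t=15: DEC p by 12): {p=-12, q=14, r=13}
  after event 4 (t=23: INC r by 10): {p=-12, q=14, r=23}
  after event 5 (t=32: DEL r): {p=-12, q=14}
  after event 6 (t=35: SET p = 39): {p=39, q=14}
  after event 7 (t=43: INC p by 10): {p=49, q=14}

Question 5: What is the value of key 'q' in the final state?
Track key 'q' through all 7 events:
  event 1 (t=6: INC q by 14): q (absent) -> 14
  event 2 (t=11: SET r = 13): q unchanged
  event 3 (t=15: DEC p by 12): q unchanged
  event 4 (t=23: INC r by 10): q unchanged
  event 5 (t=32: DEL r): q unchanged
  event 6 (t=35: SET p = 39): q unchanged
  event 7 (t=43: INC p by 10): q unchanged
Final: q = 14

Answer: 14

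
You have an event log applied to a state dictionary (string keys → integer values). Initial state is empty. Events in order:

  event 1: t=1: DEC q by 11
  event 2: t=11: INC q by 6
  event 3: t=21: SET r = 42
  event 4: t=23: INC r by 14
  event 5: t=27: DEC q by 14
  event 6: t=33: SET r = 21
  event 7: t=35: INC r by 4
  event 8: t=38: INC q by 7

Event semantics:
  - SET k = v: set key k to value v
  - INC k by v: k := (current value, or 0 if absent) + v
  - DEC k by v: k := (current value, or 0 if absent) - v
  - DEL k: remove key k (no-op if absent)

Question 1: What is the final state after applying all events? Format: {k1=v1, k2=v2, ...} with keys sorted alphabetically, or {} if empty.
Answer: {q=-12, r=25}

Derivation:
  after event 1 (t=1: DEC q by 11): {q=-11}
  after event 2 (t=11: INC q by 6): {q=-5}
  after event 3 (t=21: SET r = 42): {q=-5, r=42}
  after event 4 (t=23: INC r by 14): {q=-5, r=56}
  after event 5 (t=27: DEC q by 14): {q=-19, r=56}
  after event 6 (t=33: SET r = 21): {q=-19, r=21}
  after event 7 (t=35: INC r by 4): {q=-19, r=25}
  after event 8 (t=38: INC q by 7): {q=-12, r=25}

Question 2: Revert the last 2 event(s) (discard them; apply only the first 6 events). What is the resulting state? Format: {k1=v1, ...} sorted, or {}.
Answer: {q=-19, r=21}

Derivation:
Keep first 6 events (discard last 2):
  after event 1 (t=1: DEC q by 11): {q=-11}
  after event 2 (t=11: INC q by 6): {q=-5}
  after event 3 (t=21: SET r = 42): {q=-5, r=42}
  after event 4 (t=23: INC r by 14): {q=-5, r=56}
  after event 5 (t=27: DEC q by 14): {q=-19, r=56}
  after event 6 (t=33: SET r = 21): {q=-19, r=21}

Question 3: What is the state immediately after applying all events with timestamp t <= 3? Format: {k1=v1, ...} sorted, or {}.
Apply events with t <= 3 (1 events):
  after event 1 (t=1: DEC q by 11): {q=-11}

Answer: {q=-11}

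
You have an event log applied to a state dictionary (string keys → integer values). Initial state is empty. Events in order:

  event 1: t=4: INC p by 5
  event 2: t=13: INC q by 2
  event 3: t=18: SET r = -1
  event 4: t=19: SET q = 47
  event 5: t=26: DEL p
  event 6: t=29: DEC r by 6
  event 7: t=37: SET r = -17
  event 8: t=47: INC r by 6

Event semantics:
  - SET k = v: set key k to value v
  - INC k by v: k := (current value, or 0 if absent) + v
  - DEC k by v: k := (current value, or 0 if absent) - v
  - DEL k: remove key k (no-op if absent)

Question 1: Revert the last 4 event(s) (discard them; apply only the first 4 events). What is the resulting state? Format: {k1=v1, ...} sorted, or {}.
Answer: {p=5, q=47, r=-1}

Derivation:
Keep first 4 events (discard last 4):
  after event 1 (t=4: INC p by 5): {p=5}
  after event 2 (t=13: INC q by 2): {p=5, q=2}
  after event 3 (t=18: SET r = -1): {p=5, q=2, r=-1}
  after event 4 (t=19: SET q = 47): {p=5, q=47, r=-1}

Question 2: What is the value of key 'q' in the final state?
Track key 'q' through all 8 events:
  event 1 (t=4: INC p by 5): q unchanged
  event 2 (t=13: INC q by 2): q (absent) -> 2
  event 3 (t=18: SET r = -1): q unchanged
  event 4 (t=19: SET q = 47): q 2 -> 47
  event 5 (t=26: DEL p): q unchanged
  event 6 (t=29: DEC r by 6): q unchanged
  event 7 (t=37: SET r = -17): q unchanged
  event 8 (t=47: INC r by 6): q unchanged
Final: q = 47

Answer: 47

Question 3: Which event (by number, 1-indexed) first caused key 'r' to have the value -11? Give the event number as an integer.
Looking for first event where r becomes -11:
  event 3: r = -1
  event 4: r = -1
  event 5: r = -1
  event 6: r = -7
  event 7: r = -17
  event 8: r -17 -> -11  <-- first match

Answer: 8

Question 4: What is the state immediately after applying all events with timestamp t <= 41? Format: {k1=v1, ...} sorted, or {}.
Apply events with t <= 41 (7 events):
  after event 1 (t=4: INC p by 5): {p=5}
  after event 2 (t=13: INC q by 2): {p=5, q=2}
  after event 3 (t=18: SET r = -1): {p=5, q=2, r=-1}
  after event 4 (t=19: SET q = 47): {p=5, q=47, r=-1}
  after event 5 (t=26: DEL p): {q=47, r=-1}
  after event 6 (t=29: DEC r by 6): {q=47, r=-7}
  after event 7 (t=37: SET r = -17): {q=47, r=-17}

Answer: {q=47, r=-17}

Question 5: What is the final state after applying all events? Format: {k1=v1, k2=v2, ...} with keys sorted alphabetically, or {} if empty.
Answer: {q=47, r=-11}

Derivation:
  after event 1 (t=4: INC p by 5): {p=5}
  after event 2 (t=13: INC q by 2): {p=5, q=2}
  after event 3 (t=18: SET r = -1): {p=5, q=2, r=-1}
  after event 4 (t=19: SET q = 47): {p=5, q=47, r=-1}
  after event 5 (t=26: DEL p): {q=47, r=-1}
  after event 6 (t=29: DEC r by 6): {q=47, r=-7}
  after event 7 (t=37: SET r = -17): {q=47, r=-17}
  after event 8 (t=47: INC r by 6): {q=47, r=-11}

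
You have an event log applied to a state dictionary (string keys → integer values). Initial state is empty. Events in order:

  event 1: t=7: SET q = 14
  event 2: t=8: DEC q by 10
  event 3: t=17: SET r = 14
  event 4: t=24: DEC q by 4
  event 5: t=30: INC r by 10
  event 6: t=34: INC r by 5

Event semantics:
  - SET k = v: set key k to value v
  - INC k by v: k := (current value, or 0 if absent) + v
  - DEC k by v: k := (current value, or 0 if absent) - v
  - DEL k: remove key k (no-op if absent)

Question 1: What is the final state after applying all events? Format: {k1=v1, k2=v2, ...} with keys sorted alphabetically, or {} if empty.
  after event 1 (t=7: SET q = 14): {q=14}
  after event 2 (t=8: DEC q by 10): {q=4}
  after event 3 (t=17: SET r = 14): {q=4, r=14}
  after event 4 (t=24: DEC q by 4): {q=0, r=14}
  after event 5 (t=30: INC r by 10): {q=0, r=24}
  after event 6 (t=34: INC r by 5): {q=0, r=29}

Answer: {q=0, r=29}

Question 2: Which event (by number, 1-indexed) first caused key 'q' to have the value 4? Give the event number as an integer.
Answer: 2

Derivation:
Looking for first event where q becomes 4:
  event 1: q = 14
  event 2: q 14 -> 4  <-- first match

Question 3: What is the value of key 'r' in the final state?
Answer: 29

Derivation:
Track key 'r' through all 6 events:
  event 1 (t=7: SET q = 14): r unchanged
  event 2 (t=8: DEC q by 10): r unchanged
  event 3 (t=17: SET r = 14): r (absent) -> 14
  event 4 (t=24: DEC q by 4): r unchanged
  event 5 (t=30: INC r by 10): r 14 -> 24
  event 6 (t=34: INC r by 5): r 24 -> 29
Final: r = 29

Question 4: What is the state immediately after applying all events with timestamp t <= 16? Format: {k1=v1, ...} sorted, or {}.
Answer: {q=4}

Derivation:
Apply events with t <= 16 (2 events):
  after event 1 (t=7: SET q = 14): {q=14}
  after event 2 (t=8: DEC q by 10): {q=4}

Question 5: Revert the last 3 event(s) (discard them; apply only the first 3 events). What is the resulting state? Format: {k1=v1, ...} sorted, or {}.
Keep first 3 events (discard last 3):
  after event 1 (t=7: SET q = 14): {q=14}
  after event 2 (t=8: DEC q by 10): {q=4}
  after event 3 (t=17: SET r = 14): {q=4, r=14}

Answer: {q=4, r=14}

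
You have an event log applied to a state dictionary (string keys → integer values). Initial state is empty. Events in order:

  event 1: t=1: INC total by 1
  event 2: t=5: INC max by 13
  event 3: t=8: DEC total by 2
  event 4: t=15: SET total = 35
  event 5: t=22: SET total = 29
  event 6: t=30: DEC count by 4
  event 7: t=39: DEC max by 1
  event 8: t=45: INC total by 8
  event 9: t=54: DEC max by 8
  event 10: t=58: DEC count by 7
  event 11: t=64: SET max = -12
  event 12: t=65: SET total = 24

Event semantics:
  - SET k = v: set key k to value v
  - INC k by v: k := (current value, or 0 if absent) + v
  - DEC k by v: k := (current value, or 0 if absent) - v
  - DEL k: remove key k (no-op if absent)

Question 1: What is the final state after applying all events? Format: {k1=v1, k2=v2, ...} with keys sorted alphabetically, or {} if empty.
  after event 1 (t=1: INC total by 1): {total=1}
  after event 2 (t=5: INC max by 13): {max=13, total=1}
  after event 3 (t=8: DEC total by 2): {max=13, total=-1}
  after event 4 (t=15: SET total = 35): {max=13, total=35}
  after event 5 (t=22: SET total = 29): {max=13, total=29}
  after event 6 (t=30: DEC count by 4): {count=-4, max=13, total=29}
  after event 7 (t=39: DEC max by 1): {count=-4, max=12, total=29}
  after event 8 (t=45: INC total by 8): {count=-4, max=12, total=37}
  after event 9 (t=54: DEC max by 8): {count=-4, max=4, total=37}
  after event 10 (t=58: DEC count by 7): {count=-11, max=4, total=37}
  after event 11 (t=64: SET max = -12): {count=-11, max=-12, total=37}
  after event 12 (t=65: SET total = 24): {count=-11, max=-12, total=24}

Answer: {count=-11, max=-12, total=24}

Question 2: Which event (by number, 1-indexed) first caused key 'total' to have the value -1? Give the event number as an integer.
Answer: 3

Derivation:
Looking for first event where total becomes -1:
  event 1: total = 1
  event 2: total = 1
  event 3: total 1 -> -1  <-- first match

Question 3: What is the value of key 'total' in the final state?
Track key 'total' through all 12 events:
  event 1 (t=1: INC total by 1): total (absent) -> 1
  event 2 (t=5: INC max by 13): total unchanged
  event 3 (t=8: DEC total by 2): total 1 -> -1
  event 4 (t=15: SET total = 35): total -1 -> 35
  event 5 (t=22: SET total = 29): total 35 -> 29
  event 6 (t=30: DEC count by 4): total unchanged
  event 7 (t=39: DEC max by 1): total unchanged
  event 8 (t=45: INC total by 8): total 29 -> 37
  event 9 (t=54: DEC max by 8): total unchanged
  event 10 (t=58: DEC count by 7): total unchanged
  event 11 (t=64: SET max = -12): total unchanged
  event 12 (t=65: SET total = 24): total 37 -> 24
Final: total = 24

Answer: 24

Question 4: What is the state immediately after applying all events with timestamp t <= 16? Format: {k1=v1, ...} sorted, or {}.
Answer: {max=13, total=35}

Derivation:
Apply events with t <= 16 (4 events):
  after event 1 (t=1: INC total by 1): {total=1}
  after event 2 (t=5: INC max by 13): {max=13, total=1}
  after event 3 (t=8: DEC total by 2): {max=13, total=-1}
  after event 4 (t=15: SET total = 35): {max=13, total=35}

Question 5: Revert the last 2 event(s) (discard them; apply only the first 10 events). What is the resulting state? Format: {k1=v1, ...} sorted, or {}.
Keep first 10 events (discard last 2):
  after event 1 (t=1: INC total by 1): {total=1}
  after event 2 (t=5: INC max by 13): {max=13, total=1}
  after event 3 (t=8: DEC total by 2): {max=13, total=-1}
  after event 4 (t=15: SET total = 35): {max=13, total=35}
  after event 5 (t=22: SET total = 29): {max=13, total=29}
  after event 6 (t=30: DEC count by 4): {count=-4, max=13, total=29}
  after event 7 (t=39: DEC max by 1): {count=-4, max=12, total=29}
  after event 8 (t=45: INC total by 8): {count=-4, max=12, total=37}
  after event 9 (t=54: DEC max by 8): {count=-4, max=4, total=37}
  after event 10 (t=58: DEC count by 7): {count=-11, max=4, total=37}

Answer: {count=-11, max=4, total=37}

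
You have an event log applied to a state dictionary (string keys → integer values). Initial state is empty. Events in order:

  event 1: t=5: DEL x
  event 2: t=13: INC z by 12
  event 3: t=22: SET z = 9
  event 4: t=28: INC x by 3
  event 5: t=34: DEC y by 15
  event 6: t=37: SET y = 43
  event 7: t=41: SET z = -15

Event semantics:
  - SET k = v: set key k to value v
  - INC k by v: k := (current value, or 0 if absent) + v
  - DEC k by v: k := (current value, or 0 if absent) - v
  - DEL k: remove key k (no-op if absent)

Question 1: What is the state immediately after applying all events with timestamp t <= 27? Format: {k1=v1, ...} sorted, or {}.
Apply events with t <= 27 (3 events):
  after event 1 (t=5: DEL x): {}
  after event 2 (t=13: INC z by 12): {z=12}
  after event 3 (t=22: SET z = 9): {z=9}

Answer: {z=9}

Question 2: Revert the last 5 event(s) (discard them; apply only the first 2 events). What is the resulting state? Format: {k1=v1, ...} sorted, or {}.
Keep first 2 events (discard last 5):
  after event 1 (t=5: DEL x): {}
  after event 2 (t=13: INC z by 12): {z=12}

Answer: {z=12}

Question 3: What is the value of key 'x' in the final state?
Answer: 3

Derivation:
Track key 'x' through all 7 events:
  event 1 (t=5: DEL x): x (absent) -> (absent)
  event 2 (t=13: INC z by 12): x unchanged
  event 3 (t=22: SET z = 9): x unchanged
  event 4 (t=28: INC x by 3): x (absent) -> 3
  event 5 (t=34: DEC y by 15): x unchanged
  event 6 (t=37: SET y = 43): x unchanged
  event 7 (t=41: SET z = -15): x unchanged
Final: x = 3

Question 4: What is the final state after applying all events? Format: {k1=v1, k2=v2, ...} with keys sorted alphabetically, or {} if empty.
Answer: {x=3, y=43, z=-15}

Derivation:
  after event 1 (t=5: DEL x): {}
  after event 2 (t=13: INC z by 12): {z=12}
  after event 3 (t=22: SET z = 9): {z=9}
  after event 4 (t=28: INC x by 3): {x=3, z=9}
  after event 5 (t=34: DEC y by 15): {x=3, y=-15, z=9}
  after event 6 (t=37: SET y = 43): {x=3, y=43, z=9}
  after event 7 (t=41: SET z = -15): {x=3, y=43, z=-15}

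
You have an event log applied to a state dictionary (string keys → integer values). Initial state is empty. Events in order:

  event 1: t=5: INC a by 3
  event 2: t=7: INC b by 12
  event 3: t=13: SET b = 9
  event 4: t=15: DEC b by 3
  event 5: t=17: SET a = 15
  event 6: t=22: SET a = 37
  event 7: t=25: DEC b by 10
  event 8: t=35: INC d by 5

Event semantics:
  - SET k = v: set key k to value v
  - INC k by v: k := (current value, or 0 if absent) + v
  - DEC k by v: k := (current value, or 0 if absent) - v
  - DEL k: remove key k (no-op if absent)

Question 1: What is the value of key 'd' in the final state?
Answer: 5

Derivation:
Track key 'd' through all 8 events:
  event 1 (t=5: INC a by 3): d unchanged
  event 2 (t=7: INC b by 12): d unchanged
  event 3 (t=13: SET b = 9): d unchanged
  event 4 (t=15: DEC b by 3): d unchanged
  event 5 (t=17: SET a = 15): d unchanged
  event 6 (t=22: SET a = 37): d unchanged
  event 7 (t=25: DEC b by 10): d unchanged
  event 8 (t=35: INC d by 5): d (absent) -> 5
Final: d = 5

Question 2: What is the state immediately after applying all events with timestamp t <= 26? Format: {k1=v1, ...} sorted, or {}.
Answer: {a=37, b=-4}

Derivation:
Apply events with t <= 26 (7 events):
  after event 1 (t=5: INC a by 3): {a=3}
  after event 2 (t=7: INC b by 12): {a=3, b=12}
  after event 3 (t=13: SET b = 9): {a=3, b=9}
  after event 4 (t=15: DEC b by 3): {a=3, b=6}
  after event 5 (t=17: SET a = 15): {a=15, b=6}
  after event 6 (t=22: SET a = 37): {a=37, b=6}
  after event 7 (t=25: DEC b by 10): {a=37, b=-4}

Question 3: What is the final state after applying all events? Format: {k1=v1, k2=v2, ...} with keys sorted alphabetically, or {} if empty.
  after event 1 (t=5: INC a by 3): {a=3}
  after event 2 (t=7: INC b by 12): {a=3, b=12}
  after event 3 (t=13: SET b = 9): {a=3, b=9}
  after event 4 (t=15: DEC b by 3): {a=3, b=6}
  after event 5 (t=17: SET a = 15): {a=15, b=6}
  after event 6 (t=22: SET a = 37): {a=37, b=6}
  after event 7 (t=25: DEC b by 10): {a=37, b=-4}
  after event 8 (t=35: INC d by 5): {a=37, b=-4, d=5}

Answer: {a=37, b=-4, d=5}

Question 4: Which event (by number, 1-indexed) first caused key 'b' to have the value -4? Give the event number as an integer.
Looking for first event where b becomes -4:
  event 2: b = 12
  event 3: b = 9
  event 4: b = 6
  event 5: b = 6
  event 6: b = 6
  event 7: b 6 -> -4  <-- first match

Answer: 7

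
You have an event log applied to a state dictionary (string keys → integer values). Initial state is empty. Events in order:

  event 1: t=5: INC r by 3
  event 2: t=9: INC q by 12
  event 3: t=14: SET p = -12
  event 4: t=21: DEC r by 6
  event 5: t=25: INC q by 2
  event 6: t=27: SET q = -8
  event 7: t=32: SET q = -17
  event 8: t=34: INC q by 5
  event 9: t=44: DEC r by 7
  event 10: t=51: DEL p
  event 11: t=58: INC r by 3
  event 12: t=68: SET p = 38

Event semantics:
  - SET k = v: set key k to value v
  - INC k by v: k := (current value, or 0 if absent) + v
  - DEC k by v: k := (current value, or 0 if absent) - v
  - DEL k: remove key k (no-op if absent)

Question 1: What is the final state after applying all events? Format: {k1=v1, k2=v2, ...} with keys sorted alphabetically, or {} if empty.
Answer: {p=38, q=-12, r=-7}

Derivation:
  after event 1 (t=5: INC r by 3): {r=3}
  after event 2 (t=9: INC q by 12): {q=12, r=3}
  after event 3 (t=14: SET p = -12): {p=-12, q=12, r=3}
  after event 4 (t=21: DEC r by 6): {p=-12, q=12, r=-3}
  after event 5 (t=25: INC q by 2): {p=-12, q=14, r=-3}
  after event 6 (t=27: SET q = -8): {p=-12, q=-8, r=-3}
  after event 7 (t=32: SET q = -17): {p=-12, q=-17, r=-3}
  after event 8 (t=34: INC q by 5): {p=-12, q=-12, r=-3}
  after event 9 (t=44: DEC r by 7): {p=-12, q=-12, r=-10}
  after event 10 (t=51: DEL p): {q=-12, r=-10}
  after event 11 (t=58: INC r by 3): {q=-12, r=-7}
  after event 12 (t=68: SET p = 38): {p=38, q=-12, r=-7}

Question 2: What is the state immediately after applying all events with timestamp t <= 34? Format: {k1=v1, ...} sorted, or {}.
Answer: {p=-12, q=-12, r=-3}

Derivation:
Apply events with t <= 34 (8 events):
  after event 1 (t=5: INC r by 3): {r=3}
  after event 2 (t=9: INC q by 12): {q=12, r=3}
  after event 3 (t=14: SET p = -12): {p=-12, q=12, r=3}
  after event 4 (t=21: DEC r by 6): {p=-12, q=12, r=-3}
  after event 5 (t=25: INC q by 2): {p=-12, q=14, r=-3}
  after event 6 (t=27: SET q = -8): {p=-12, q=-8, r=-3}
  after event 7 (t=32: SET q = -17): {p=-12, q=-17, r=-3}
  after event 8 (t=34: INC q by 5): {p=-12, q=-12, r=-3}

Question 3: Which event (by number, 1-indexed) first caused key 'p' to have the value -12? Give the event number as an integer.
Looking for first event where p becomes -12:
  event 3: p (absent) -> -12  <-- first match

Answer: 3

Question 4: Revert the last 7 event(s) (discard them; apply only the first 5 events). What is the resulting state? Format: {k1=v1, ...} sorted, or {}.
Keep first 5 events (discard last 7):
  after event 1 (t=5: INC r by 3): {r=3}
  after event 2 (t=9: INC q by 12): {q=12, r=3}
  after event 3 (t=14: SET p = -12): {p=-12, q=12, r=3}
  after event 4 (t=21: DEC r by 6): {p=-12, q=12, r=-3}
  after event 5 (t=25: INC q by 2): {p=-12, q=14, r=-3}

Answer: {p=-12, q=14, r=-3}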